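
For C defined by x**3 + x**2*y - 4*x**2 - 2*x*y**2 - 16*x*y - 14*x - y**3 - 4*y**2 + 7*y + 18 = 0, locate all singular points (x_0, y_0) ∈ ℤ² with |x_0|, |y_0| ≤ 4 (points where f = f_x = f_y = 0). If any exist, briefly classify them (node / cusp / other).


Singular points: {(2, -3)}; classification: node.

Compute partial derivatives:
  f_x = 3*x**2 + 2*x*y - 8*x - 2*y**2 - 16*y - 14.
  f_y = x**2 - 4*x*y - 16*x - 3*y**2 - 8*y + 7.
Scan x_0 ∈ {−4, ..., 4}. For each x_0, f_y(x_0, y) is a polynomial in y; find its integer roots y ∈ {−4, ..., 4}, then test f_x and f at those candidates.
  x = -4: f_y(-4, y) = -3*y**2 + 8*y + 87; no integer root y with |y| ≤ 4.
  x = -3: f_y(-3, y) = -3*y**2 + 4*y + 64; vanishes at y ∈ {-4}. (-3, -4): f_x = 93 ≠ 0.
  x = -2: f_y(-2, y) = 43 - 3*y**2; no integer root y with |y| ≤ 4.
  x = -1: f_y(-1, y) = -3*y**2 - 4*y + 24; no integer root y with |y| ≤ 4.
  x = 0: f_y(0, y) = -3*y**2 - 8*y + 7; no integer root y with |y| ≤ 4.
  x = 1: f_y(1, y) = -3*y**2 - 12*y - 8; no integer root y with |y| ≤ 4.
  x = 2: f_y(2, y) = -3*y**2 - 16*y - 21; vanishes at y ∈ {-3}. (2, -3): f_x = 0, f = 0 — SINGULAR.
  x = 3: f_y(3, y) = -3*y**2 - 20*y - 32; vanishes at y ∈ {-4}. (3, -4): f_x = -3 ≠ 0.
  x = 4: f_y(4, y) = -3*y**2 - 24*y - 41; no integer root y with |y| ≤ 4.
Only singular point on the grid: (2, -3).
Classify: substitute x = 2 + u, y = -3 + v and expand: f = u**3 + u**2*v - u**2 - 2*u*v**2 - v**3 + v**2.
No constant or linear terms (consistent with a singular point). Quadratic part: -u**2 + v**2. Cubic part: u**3 + u**2*v - 2*u*v**2 - v**3.
The quadratic part v**2 - u**2 = (v − u)(v + u) splits into two distinct linear factors, so there are two distinct tangent lines y − -3 = ±(x − 2) — this is a node (ordinary double point).
Classification: node.


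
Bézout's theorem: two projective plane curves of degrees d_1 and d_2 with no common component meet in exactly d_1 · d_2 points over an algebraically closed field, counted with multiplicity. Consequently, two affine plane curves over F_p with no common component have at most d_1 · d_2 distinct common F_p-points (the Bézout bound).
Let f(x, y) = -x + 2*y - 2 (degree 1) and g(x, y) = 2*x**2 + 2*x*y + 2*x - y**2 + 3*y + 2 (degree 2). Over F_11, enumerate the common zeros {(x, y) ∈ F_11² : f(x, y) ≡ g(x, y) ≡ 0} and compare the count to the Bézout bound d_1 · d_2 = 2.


Common zeros: {(4, 3)}; count = 1; Bézout bound = 2.

deg(f) = 1, deg(g) = 2, so Bézout bound = 2.
Scan x ∈ F_11. For each x, list the y ∈ F_11 with f(x, y) ≡ 0 and those with g(x, y) ≡ 0 (mod 11); the common zeros in that column are the intersection.
  x = 0: f ≡ 0 at y ∈ {1}; g ≡ 0 at y ∈ ∅; common: ∅.
  x = 1: f ≡ 0 at y ∈ {7}; g ≡ 0 at y ∈ {6, 10}; common: ∅.
  x = 2: f ≡ 0 at y ∈ {2}; g ≡ 0 at y ∈ ∅; common: ∅.
  x = 3: f ≡ 0 at y ∈ {8}; g ≡ 0 at y ∈ {3, 6}; common: ∅.
  x = 4: f ≡ 0 at y ∈ {3}; g ≡ 0 at y ∈ {3, 8}; common: {3}.
  x = 5: f ≡ 0 at y ∈ {9}; g ≡ 0 at y ∈ ∅; common: ∅.
  x = 6: f ≡ 0 at y ∈ {4}; g ≡ 0 at y ∈ ∅; common: ∅.
  x = 7: f ≡ 0 at y ∈ {10}; g ≡ 0 at y ∈ ∅; common: ∅.
  x = 8: f ≡ 0 at y ∈ {5}; g ≡ 0 at y ∈ ∅; common: ∅.
  x = 9: f ≡ 0 at y ∈ {0}; g ≡ 0 at y ∈ {2, 8}; common: ∅.
  x = 10: f ≡ 0 at y ∈ {6}; g ≡ 0 at y ∈ {2, 10}; common: ∅.
Collecting: common zeros = {(4, 3)}, so the count is 1.
Comparison with the Bézout bound: 1 ≤ 2 = deg(f)·deg(g), as expected for curves with no common component (the affine F_11-count falls short of the bound because intersections may lie at infinity, over extension fields, or carry multiplicity).


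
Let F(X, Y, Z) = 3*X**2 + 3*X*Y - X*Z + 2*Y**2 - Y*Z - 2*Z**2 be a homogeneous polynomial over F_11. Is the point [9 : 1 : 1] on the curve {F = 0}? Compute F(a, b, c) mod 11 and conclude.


F(9,1,1) ≡ 7 (mod 11); P is NOT on the curve.

Evaluate F(9, 1, 1) term-by-term (mod 11).
  3*X**2 ↦ 3·81·1·1 = 243
  3*X*Y ↦ 3·9·1·1 = 27
  -X*Z ↦ -1·9·1·1 = -9
  2*Y**2 ↦ 2·1·1·1 = 2
  -Y*Z ↦ -1·1·1·1 = -1
  -2*Z**2 ↦ -2·1·1·1 = -2
Sum: F(9, 1, 1) = (243) + (27) + (-9) + (2) + (-1) + (-2) = 260.
Reducing mod 11: 260 ≡ 7 (mod 11).
Since F(a, b, c) ≡ 7 ≠ 0 (mod 11), P does NOT lie on the curve.


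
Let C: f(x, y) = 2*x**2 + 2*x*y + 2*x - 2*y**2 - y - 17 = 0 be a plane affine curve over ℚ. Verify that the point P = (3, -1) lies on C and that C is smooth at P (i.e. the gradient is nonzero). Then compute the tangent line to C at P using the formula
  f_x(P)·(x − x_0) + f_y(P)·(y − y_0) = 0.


Tangent line at P: 12*x + 9*y - 27 = 0.

Step 1: f(3, -1) = 0, so P lies on C.
Step 2: partial derivatives
  f_x(x, y) = 4*x + 2*y + 2, f_y(x, y) = 2*x - 4*y - 1.
  f_x(P) = 12, f_y(P) = 9 (gradient nonzero, so P is smooth).
Step 3: tangent line at P: 12·(x − 3) + 9·(y − -1) = 0.
Expanding: 12*x + 9*y - 27 = 0.


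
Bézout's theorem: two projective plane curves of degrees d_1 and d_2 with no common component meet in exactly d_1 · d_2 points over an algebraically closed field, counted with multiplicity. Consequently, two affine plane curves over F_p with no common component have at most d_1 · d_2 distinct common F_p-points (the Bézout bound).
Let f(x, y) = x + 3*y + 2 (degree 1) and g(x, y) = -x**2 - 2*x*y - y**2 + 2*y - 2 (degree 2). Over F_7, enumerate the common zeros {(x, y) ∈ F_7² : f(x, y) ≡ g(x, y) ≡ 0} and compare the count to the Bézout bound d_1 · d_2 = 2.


Common zeros: ∅; count = 0; Bézout bound = 2.

deg(f) = 1, deg(g) = 2, so Bézout bound = 2.
Scan x ∈ F_7. For each x, list the y ∈ F_7 with f(x, y) ≡ 0 and those with g(x, y) ≡ 0 (mod 7); the common zeros in that column are the intersection.
  x = 0: f ≡ 0 at y ∈ {4}; g ≡ 0 at y ∈ ∅; common: ∅.
  x = 1: f ≡ 0 at y ∈ {6}; g ≡ 0 at y ∈ {2, 5}; common: ∅.
  x = 2: f ≡ 0 at y ∈ {1}; g ≡ 0 at y ∈ {2, 3}; common: ∅.
  x = 3: f ≡ 0 at y ∈ {3}; g ≡ 0 at y ∈ {5}; common: ∅.
  x = 4: f ≡ 0 at y ∈ {5}; g ≡ 0 at y ∈ ∅; common: ∅.
  x = 5: f ≡ 0 at y ∈ {0}; g ≡ 0 at y ∈ ∅; common: ∅.
  x = 6: f ≡ 0 at y ∈ {2}; g ≡ 0 at y ∈ {1, 3}; common: ∅.
Collecting: common zeros = ∅, so the count is 0.
Comparison with the Bézout bound: 0 ≤ 2 = deg(f)·deg(g), as expected for curves with no common component (the affine F_7-count falls short of the bound because intersections may lie at infinity, over extension fields, or carry multiplicity).


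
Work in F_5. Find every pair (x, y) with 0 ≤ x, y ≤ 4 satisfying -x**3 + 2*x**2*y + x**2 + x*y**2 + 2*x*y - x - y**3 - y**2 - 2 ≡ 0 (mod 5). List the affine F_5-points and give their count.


Affine F_5-points: {(1, 1), (2, 3), (3, 2), (3, 3), (4, 2), (4, 4)}; count = 6.

For each of the 25 pairs (x, y) ∈ F_5², evaluate f(x, y) mod 5. Record the zeros.
  x = 0: [0↦3, 1↦1, 2↦1, 3↦2, 4↦3]  zeros at y ∈ ∅
  x = 1: [0↦2, 1↦0, 2↦2, 3↦2, 4↦4]  zeros at y ∈ {1}
  x = 2: [0↦2, 1↦4, 2↦2, 3↦0, 4↦2]  zeros at y ∈ {3}
  x = 3: [0↦2, 1↦2, 2↦0, 3↦0, 4↦1]  zeros at y ∈ {2, 3}
  x = 4: [0↦1, 1↦3, 2↦0, 3↦1, 4↦0]  zeros at y ∈ {2, 4}
Collecting zeros: affine points = {(1, 1), (2, 3), (3, 2), (3, 3), (4, 2), (4, 4)}.
Total count |C(F_5)_aff| = 6.


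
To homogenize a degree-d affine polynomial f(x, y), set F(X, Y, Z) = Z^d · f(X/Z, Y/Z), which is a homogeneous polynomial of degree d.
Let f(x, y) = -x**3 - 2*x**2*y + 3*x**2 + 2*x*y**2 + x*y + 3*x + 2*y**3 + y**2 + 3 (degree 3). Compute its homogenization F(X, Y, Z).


F(X, Y, Z) = -X**3 - 2*X**2*Y + 3*X**2*Z + 2*X*Y**2 + X*Y*Z + 3*X*Z**2 + 2*Y**3 + Y**2*Z + 3*Z**3

deg(f) = 3.
Substitute x = X/Z, y = Y/Z into f, then multiply by Z^3.
  monomial -1·x^3·y^0 ↦ -1·X^3·Y^0·Z^0.
  monomial -2·x^2·y^1 ↦ -2·X^2·Y^1·Z^0.
  monomial 3·x^2·y^0 ↦ 3·X^2·Y^0·Z^1.
  monomial 2·x^1·y^2 ↦ 2·X^1·Y^2·Z^0.
  monomial 1·x^1·y^1 ↦ 1·X^1·Y^1·Z^1.
  monomial 3·x^1·y^0 ↦ 3·X^1·Y^0·Z^2.
  monomial 2·x^0·y^3 ↦ 2·X^0·Y^3·Z^0.
  monomial 1·x^0·y^2 ↦ 1·X^0·Y^2·Z^1.
  monomial 3·x^0·y^0 ↦ 3·X^0·Y^0·Z^3.
Collecting: F(X, Y, Z) = -X**3 - 2*X**2*Y + 3*X**2*Z + 2*X*Y**2 + X*Y*Z + 3*X*Z**2 + 2*Y**3 + Y**2*Z + 3*Z**3.


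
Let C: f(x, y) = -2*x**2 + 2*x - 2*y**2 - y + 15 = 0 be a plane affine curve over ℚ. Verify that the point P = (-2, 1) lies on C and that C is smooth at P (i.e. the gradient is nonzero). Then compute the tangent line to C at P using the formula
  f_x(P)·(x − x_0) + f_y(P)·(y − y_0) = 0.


Tangent line at P: 10*x - 5*y + 25 = 0.

Step 1: f(-2, 1) = 0, so P lies on C.
Step 2: partial derivatives
  f_x(x, y) = 2 - 4*x, f_y(x, y) = -4*y - 1.
  f_x(P) = 10, f_y(P) = -5 (gradient nonzero, so P is smooth).
Step 3: tangent line at P: 10·(x − -2) + -5·(y − 1) = 0.
Expanding: 10*x - 5*y + 25 = 0.


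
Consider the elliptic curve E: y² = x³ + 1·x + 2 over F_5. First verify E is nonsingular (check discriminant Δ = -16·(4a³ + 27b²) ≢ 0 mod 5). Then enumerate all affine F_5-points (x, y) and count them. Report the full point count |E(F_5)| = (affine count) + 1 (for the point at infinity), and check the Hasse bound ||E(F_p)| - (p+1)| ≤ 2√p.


Affine points = {(1, 2), (1, 3), (4, 0)}; affine count = 3; |E(F_5)| = 4.

Discriminant check: Δ ∝ 4a³ + 27b² = 4·1³ + 27·2² = 4·1 + 27·4 ≡ 2 (mod 5). Nonzero ⇒ E is nonsingular.
For each x ∈ F_5, compute rhs = x³ + 1·x + 2 mod 5, then count y ∈ F_5 with y² ≡ rhs.
  x = 0: rhs = 2, matching y values: none (0 points).
  x = 1: rhs = 4, matching y values: 2, 3 (2 points).
  x = 2: rhs = 2, matching y values: none (0 points).
  x = 3: rhs = 2, matching y values: none (0 points).
  x = 4: rhs = 0, matching y values: 0 (1 points).
Total affine count: 3.
Full point count |E(F_5)| = 3 + 1 = 4.
Hasse bound: |4 − (5+1)| = |-2| = 2 ≤ 2√5 ≈ 4.4721 ✓.


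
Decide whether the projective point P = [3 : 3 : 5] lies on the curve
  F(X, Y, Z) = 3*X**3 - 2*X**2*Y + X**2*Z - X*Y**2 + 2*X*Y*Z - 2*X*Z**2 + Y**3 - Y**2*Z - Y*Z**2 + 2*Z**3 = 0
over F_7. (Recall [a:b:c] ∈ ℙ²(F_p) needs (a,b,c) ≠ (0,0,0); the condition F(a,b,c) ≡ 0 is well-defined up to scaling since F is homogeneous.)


F(3,3,5) ≡ 2 (mod 7); P is NOT on the curve.

Evaluate F(3, 3, 5) term-by-term (mod 7).
  3*X**3 ↦ 3·27·1·1 = 81
  -2*X**2*Y ↦ -2·9·3·1 = -54
  X**2*Z ↦ 1·9·1·5 = 45
  -X*Y**2 ↦ -1·3·9·1 = -27
  2*X*Y*Z ↦ 2·3·3·5 = 90
  -2*X*Z**2 ↦ -2·3·1·25 = -150
  Y**3 ↦ 1·1·27·1 = 27
  -Y**2*Z ↦ -1·1·9·5 = -45
  -Y*Z**2 ↦ -1·1·3·25 = -75
  2*Z**3 ↦ 2·1·1·125 = 250
Sum: F(3, 3, 5) = (81) + (-54) + (45) + (-27) + (90) + (-150) + (27) + (-45) + (-75) + (250) = 142.
Reducing mod 7: 142 ≡ 2 (mod 7).
Since F(a, b, c) ≡ 2 ≠ 0 (mod 7), P does NOT lie on the curve.


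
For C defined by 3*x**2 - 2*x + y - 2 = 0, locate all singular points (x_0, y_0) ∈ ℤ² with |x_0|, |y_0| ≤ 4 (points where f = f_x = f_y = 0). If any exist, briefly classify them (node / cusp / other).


No singular points in the scanned grid; C is smooth there.

Compute partial derivatives:
  f_x = 6*x - 2.
  f_y = 1.
f_y = 1 is a nonzero constant, so f_y never vanishes: no point (x, y) can satisfy f = f_x = f_y = 0. In particular no (x, y) ∈ {−4, ..., 4}² is singular; the curve is smooth.


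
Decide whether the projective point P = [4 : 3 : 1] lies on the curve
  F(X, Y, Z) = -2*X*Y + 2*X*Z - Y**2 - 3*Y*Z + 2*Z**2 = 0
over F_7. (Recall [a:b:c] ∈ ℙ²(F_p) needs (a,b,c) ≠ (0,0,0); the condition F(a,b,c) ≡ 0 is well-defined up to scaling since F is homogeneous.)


F(4,3,1) ≡ 3 (mod 7); P is NOT on the curve.

Evaluate F(4, 3, 1) term-by-term (mod 7).
  -2*X*Y ↦ -2·4·3·1 = -24
  2*X*Z ↦ 2·4·1·1 = 8
  -Y**2 ↦ -1·1·9·1 = -9
  -3*Y*Z ↦ -3·1·3·1 = -9
  2*Z**2 ↦ 2·1·1·1 = 2
Sum: F(4, 3, 1) = (-24) + (8) + (-9) + (-9) + (2) = -32.
Reducing mod 7: -32 ≡ 3 (mod 7).
Since F(a, b, c) ≡ 3 ≠ 0 (mod 7), P does NOT lie on the curve.


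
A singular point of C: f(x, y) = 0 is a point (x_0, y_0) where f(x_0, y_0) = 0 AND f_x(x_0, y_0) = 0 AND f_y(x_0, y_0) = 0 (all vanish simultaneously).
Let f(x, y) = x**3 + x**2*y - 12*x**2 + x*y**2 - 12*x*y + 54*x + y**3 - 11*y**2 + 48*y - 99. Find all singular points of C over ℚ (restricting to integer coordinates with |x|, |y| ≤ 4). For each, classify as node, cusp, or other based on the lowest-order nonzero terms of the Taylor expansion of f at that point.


Singular points: {(3, 3)}; classification: cusp.

Compute partial derivatives:
  f_x = 3*x**2 + 2*x*y - 24*x + y**2 - 12*y + 54.
  f_y = x**2 + 2*x*y - 12*x + 3*y**2 - 22*y + 48.
Scan x_0 ∈ {−4, ..., 4}. For each x_0, f_y(x_0, y) is a polynomial in y; find its integer roots y ∈ {−4, ..., 4}, then test f_x and f at those candidates.
  x = -4: f_y(-4, y) = 3*y**2 - 30*y + 112; no integer root y with |y| ≤ 4.
  x = -3: f_y(-3, y) = 3*y**2 - 28*y + 93; no integer root y with |y| ≤ 4.
  x = -2: f_y(-2, y) = 3*y**2 - 26*y + 76; no integer root y with |y| ≤ 4.
  x = -1: f_y(-1, y) = 3*y**2 - 24*y + 61; no integer root y with |y| ≤ 4.
  x = 0: f_y(0, y) = 3*y**2 - 22*y + 48; no integer root y with |y| ≤ 4.
  x = 1: f_y(1, y) = 3*y**2 - 20*y + 37; no integer root y with |y| ≤ 4.
  x = 2: f_y(2, y) = 3*y**2 - 18*y + 28; no integer root y with |y| ≤ 4.
  x = 3: f_y(3, y) = 3*y**2 - 16*y + 21; vanishes at y ∈ {3}. (3, 3): f_x = 0, f = 0 — SINGULAR.
  x = 4: f_y(4, y) = 3*y**2 - 14*y + 16; vanishes at y ∈ {2}. (4, 2): f_x = 2 ≠ 0.
Only singular point on the grid: (3, 3).
Classify: substitute x = 3 + u, y = 3 + v and expand: f = u**3 + u**2*v + u*v**2 + v**3 + v**2.
No constant or linear terms (consistent with a singular point). Quadratic part: v**2. Cubic part: u**3 + u**2*v + u*v**2 + v**3.
The quadratic part v**2 is a perfect square, so there is a single (double) tangent line v = 0, i.e. y = 3. Restricting the cubic part to that line (v = 0) leaves u**3 ≠ 0, so f is not divisible by v and the branch is v² ≈ -u**3 to lowest order — this is a cusp.
Classification: cusp.


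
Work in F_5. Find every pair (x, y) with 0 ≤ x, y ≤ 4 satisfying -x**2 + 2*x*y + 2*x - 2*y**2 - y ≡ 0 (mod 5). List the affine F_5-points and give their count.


Affine F_5-points: {(0, 0), (0, 2), (1, 1), (1, 2), (2, 0), (2, 4), (3, 1), (3, 4), (4, 3)}; count = 9.

For each of the 25 pairs (x, y) ∈ F_5², evaluate f(x, y) mod 5. Record the zeros.
  x = 0: [0↦0, 1↦2, 2↦0, 3↦4, 4↦4]  zeros at y ∈ {0, 2}
  x = 1: [0↦1, 1↦0, 2↦0, 3↦1, 4↦3]  zeros at y ∈ {1, 2}
  x = 2: [0↦0, 1↦1, 2↦3, 3↦1, 4↦0]  zeros at y ∈ {0, 4}
  x = 3: [0↦2, 1↦0, 2↦4, 3↦4, 4↦0]  zeros at y ∈ {1, 4}
  x = 4: [0↦2, 1↦2, 2↦3, 3↦0, 4↦3]  zeros at y ∈ {3}
Collecting zeros: affine points = {(0, 0), (0, 2), (1, 1), (1, 2), (2, 0), (2, 4), (3, 1), (3, 4), (4, 3)}.
Total count |C(F_5)_aff| = 9.


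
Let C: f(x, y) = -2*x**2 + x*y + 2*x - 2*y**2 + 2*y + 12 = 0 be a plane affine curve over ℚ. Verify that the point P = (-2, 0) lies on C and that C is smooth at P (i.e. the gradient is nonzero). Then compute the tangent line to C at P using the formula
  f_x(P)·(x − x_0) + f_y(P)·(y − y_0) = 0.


Tangent line at P: 10*x + 20 = 0.

Step 1: f(-2, 0) = 0, so P lies on C.
Step 2: partial derivatives
  f_x(x, y) = -4*x + y + 2, f_y(x, y) = x - 4*y + 2.
  f_x(P) = 10, f_y(P) = 0 (gradient nonzero, so P is smooth).
Step 3: tangent line at P: 10·(x − -2) + 0·(y − 0) = 0.
Expanding: 10*x + 20 = 0.


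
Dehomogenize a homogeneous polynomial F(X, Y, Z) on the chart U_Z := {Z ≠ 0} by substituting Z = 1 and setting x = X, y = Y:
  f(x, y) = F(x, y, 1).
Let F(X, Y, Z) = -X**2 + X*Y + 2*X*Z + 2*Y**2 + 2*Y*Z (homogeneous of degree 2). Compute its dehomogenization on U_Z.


f(x, y) = -x**2 + x*y + 2*x + 2*y**2 + 2*y

On U_Z we set Z = 1. Each monomial c·X^i·Y^j·Z^k in F becomes c·x^i·y^j·1^k = c·x^i·y^j.
Substituting Z = 1: F(X, Y, 1) = -x**2 + x*y + 2*x + 2*y**2 + 2*y.
Note: deg(f) ≤ deg(F) = 2; strict inequality happens when F is divisible by Z (lost terms).


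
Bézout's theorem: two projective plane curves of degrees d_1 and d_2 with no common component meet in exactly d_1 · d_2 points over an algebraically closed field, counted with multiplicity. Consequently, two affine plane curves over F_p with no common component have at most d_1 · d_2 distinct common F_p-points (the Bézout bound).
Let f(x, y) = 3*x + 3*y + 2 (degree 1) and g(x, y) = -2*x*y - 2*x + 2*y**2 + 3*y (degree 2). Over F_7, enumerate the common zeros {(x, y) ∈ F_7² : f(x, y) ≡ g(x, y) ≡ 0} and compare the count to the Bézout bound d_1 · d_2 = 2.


Common zeros: {(3, 1), (6, 5)}; count = 2; Bézout bound = 2.

deg(f) = 1, deg(g) = 2, so Bézout bound = 2.
Scan x ∈ F_7. For each x, list the y ∈ F_7 with f(x, y) ≡ 0 and those with g(x, y) ≡ 0 (mod 7); the common zeros in that column are the intersection.
  x = 0: f ≡ 0 at y ∈ {4}; g ≡ 0 at y ∈ {0, 2}; common: ∅.
  x = 1: f ≡ 0 at y ∈ {3}; g ≡ 0 at y ∈ ∅; common: ∅.
  x = 2: f ≡ 0 at y ∈ {2}; g ≡ 0 at y ∈ ∅; common: ∅.
  x = 3: f ≡ 0 at y ∈ {1}; g ≡ 0 at y ∈ {1, 4}; common: {1}.
  x = 4: f ≡ 0 at y ∈ {0}; g ≡ 0 at y ∈ ∅; common: ∅.
  x = 5: f ≡ 0 at y ∈ {6}; g ≡ 0 at y ∈ ∅; common: ∅.
  x = 6: f ≡ 0 at y ∈ {5}; g ≡ 0 at y ∈ {3, 5}; common: {5}.
Collecting: common zeros = {(3, 1), (6, 5)}, so the count is 2.
Comparison with the Bézout bound: 2 ≤ 2 = deg(f)·deg(g), as expected for curves with no common component (the bound is attained).


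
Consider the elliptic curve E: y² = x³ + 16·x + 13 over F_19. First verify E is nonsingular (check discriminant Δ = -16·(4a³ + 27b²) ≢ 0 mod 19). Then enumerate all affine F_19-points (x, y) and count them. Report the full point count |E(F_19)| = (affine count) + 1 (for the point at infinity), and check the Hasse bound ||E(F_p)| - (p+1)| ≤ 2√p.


Affine points = {(1, 7), (1, 12), (5, 3), (5, 16), (8, 8), (8, 11), (11, 0), (13, 9), (13, 10), (14, 6), (14, 13), (17, 7), (17, 12)}; affine count = 13; |E(F_19)| = 14.

Discriminant check: Δ ∝ 4a³ + 27b² = 4·16³ + 27·13² = 4·4096 + 27·169 ≡ 9 (mod 19). Nonzero ⇒ E is nonsingular.
For each x ∈ F_19, compute rhs = x³ + 16·x + 13 mod 19, then count y ∈ F_19 with y² ≡ rhs.
  x = 0: rhs = 13, matching y values: none (0 points).
  x = 1: rhs = 11, matching y values: 7, 12 (2 points).
  x = 2: rhs = 15, matching y values: none (0 points).
  x = 3: rhs = 12, matching y values: none (0 points).
  x = 4: rhs = 8, matching y values: none (0 points).
  x = 5: rhs = 9, matching y values: 3, 16 (2 points).
  x = 6: rhs = 2, matching y values: none (0 points).
  x = 7: rhs = 12, matching y values: none (0 points).
  x = 8: rhs = 7, matching y values: 8, 11 (2 points).
  x = 9: rhs = 12, matching y values: none (0 points).
  x = 10: rhs = 14, matching y values: none (0 points).
  x = 11: rhs = 0, matching y values: 0 (1 points).
  x = 12: rhs = 14, matching y values: none (0 points).
  x = 13: rhs = 5, matching y values: 9, 10 (2 points).
  x = 14: rhs = 17, matching y values: 6, 13 (2 points).
  x = 15: rhs = 18, matching y values: none (0 points).
  x = 16: rhs = 14, matching y values: none (0 points).
  x = 17: rhs = 11, matching y values: 7, 12 (2 points).
  x = 18: rhs = 15, matching y values: none (0 points).
Total affine count: 13.
Full point count |E(F_19)| = 13 + 1 = 14.
Hasse bound: |14 − (19+1)| = |-6| = 6 ≤ 2√19 ≈ 8.7178 ✓.


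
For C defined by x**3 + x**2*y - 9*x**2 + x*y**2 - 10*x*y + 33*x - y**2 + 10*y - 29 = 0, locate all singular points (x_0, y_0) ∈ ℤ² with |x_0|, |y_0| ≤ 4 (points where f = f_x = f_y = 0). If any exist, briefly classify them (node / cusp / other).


Singular points: {(2, 3)}; classification: cusp.

Compute partial derivatives:
  f_x = 3*x**2 + 2*x*y - 18*x + y**2 - 10*y + 33.
  f_y = x**2 + 2*x*y - 10*x - 2*y + 10.
Scan x_0 ∈ {−4, ..., 4}. For each x_0, f_y(x_0, y) is a polynomial in y; find its integer roots y ∈ {−4, ..., 4}, then test f_x and f at those candidates.
  x = -4: f_y(-4, y) = 66 - 10*y; no integer root y with |y| ≤ 4.
  x = -3: f_y(-3, y) = 49 - 8*y; no integer root y with |y| ≤ 4.
  x = -2: f_y(-2, y) = 34 - 6*y; no integer root y with |y| ≤ 4.
  x = -1: f_y(-1, y) = 21 - 4*y; no integer root y with |y| ≤ 4.
  x = 0: f_y(0, y) = 10 - 2*y; no integer root y with |y| ≤ 4.
  x = 1: f_y(1, y) = 1; no integer root y with |y| ≤ 4.
  x = 2: f_y(2, y) = 2*y - 6; vanishes at y ∈ {3}. (2, 3): f_x = 0, f = 0 — SINGULAR.
  x = 3: f_y(3, y) = 4*y - 11; no integer root y with |y| ≤ 4.
  x = 4: f_y(4, y) = 6*y - 14; no integer root y with |y| ≤ 4.
Only singular point on the grid: (2, 3).
Classify: substitute x = 2 + u, y = 3 + v and expand: f = u**3 + u**2*v + u*v**2 + v**2.
No constant or linear terms (consistent with a singular point). Quadratic part: v**2. Cubic part: u**3 + u**2*v + u*v**2.
The quadratic part v**2 is a perfect square, so there is a single (double) tangent line v = 0, i.e. y = 3. Restricting the cubic part to that line (v = 0) leaves u**3 ≠ 0, so f is not divisible by v and the branch is v² ≈ -u**3 to lowest order — this is a cusp.
Classification: cusp.


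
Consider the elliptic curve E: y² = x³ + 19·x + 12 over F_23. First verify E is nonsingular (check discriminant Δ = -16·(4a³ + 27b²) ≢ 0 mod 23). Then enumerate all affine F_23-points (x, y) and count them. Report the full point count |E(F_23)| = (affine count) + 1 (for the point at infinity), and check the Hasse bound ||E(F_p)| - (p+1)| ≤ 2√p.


Affine points = {(0, 9), (0, 14), (1, 3), (1, 20), (2, 9), (2, 14), (3, 2), (3, 21), (5, 5), (5, 18), (8, 3), (8, 20), (10, 11), (10, 12), (12, 6), (12, 17), (13, 8), (13, 15), (14, 3), (14, 20), (17, 2), (17, 21), (21, 9), (21, 14)}; affine count = 24; |E(F_23)| = 25.

Discriminant check: Δ ∝ 4a³ + 27b² = 4·19³ + 27·12² = 4·6859 + 27·144 ≡ 21 (mod 23). Nonzero ⇒ E is nonsingular.
For each x ∈ F_23, compute rhs = x³ + 19·x + 12 mod 23, then count y ∈ F_23 with y² ≡ rhs.
  x = 0: rhs = 12, matching y values: 9, 14 (2 points).
  x = 1: rhs = 9, matching y values: 3, 20 (2 points).
  x = 2: rhs = 12, matching y values: 9, 14 (2 points).
  x = 3: rhs = 4, matching y values: 2, 21 (2 points).
  x = 4: rhs = 14, matching y values: none (0 points).
  x = 5: rhs = 2, matching y values: 5, 18 (2 points).
  x = 6: rhs = 20, matching y values: none (0 points).
  x = 7: rhs = 5, matching y values: none (0 points).
  x = 8: rhs = 9, matching y values: 3, 20 (2 points).
  x = 9: rhs = 15, matching y values: none (0 points).
  x = 10: rhs = 6, matching y values: 11, 12 (2 points).
  x = 11: rhs = 11, matching y values: none (0 points).
  x = 12: rhs = 13, matching y values: 6, 17 (2 points).
  x = 13: rhs = 18, matching y values: 8, 15 (2 points).
  x = 14: rhs = 9, matching y values: 3, 20 (2 points).
  x = 15: rhs = 15, matching y values: none (0 points).
  x = 16: rhs = 19, matching y values: none (0 points).
  x = 17: rhs = 4, matching y values: 2, 21 (2 points).
  x = 18: rhs = 22, matching y values: none (0 points).
  x = 19: rhs = 10, matching y values: none (0 points).
  x = 20: rhs = 20, matching y values: none (0 points).
  x = 21: rhs = 12, matching y values: 9, 14 (2 points).
  x = 22: rhs = 15, matching y values: none (0 points).
Total affine count: 24.
Full point count |E(F_23)| = 24 + 1 = 25.
Hasse bound: |25 − (23+1)| = |1| = 1 ≤ 2√23 ≈ 9.5917 ✓.


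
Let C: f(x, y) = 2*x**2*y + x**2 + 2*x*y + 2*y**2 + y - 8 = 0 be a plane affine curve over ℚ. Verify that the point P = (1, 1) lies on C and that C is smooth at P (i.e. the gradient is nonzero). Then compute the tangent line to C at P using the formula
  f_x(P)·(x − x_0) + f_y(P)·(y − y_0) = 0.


Tangent line at P: 8*x + 9*y - 17 = 0.

Step 1: f(1, 1) = 0, so P lies on C.
Step 2: partial derivatives
  f_x(x, y) = 4*x*y + 2*x + 2*y, f_y(x, y) = 2*x**2 + 2*x + 4*y + 1.
  f_x(P) = 8, f_y(P) = 9 (gradient nonzero, so P is smooth).
Step 3: tangent line at P: 8·(x − 1) + 9·(y − 1) = 0.
Expanding: 8*x + 9*y - 17 = 0.


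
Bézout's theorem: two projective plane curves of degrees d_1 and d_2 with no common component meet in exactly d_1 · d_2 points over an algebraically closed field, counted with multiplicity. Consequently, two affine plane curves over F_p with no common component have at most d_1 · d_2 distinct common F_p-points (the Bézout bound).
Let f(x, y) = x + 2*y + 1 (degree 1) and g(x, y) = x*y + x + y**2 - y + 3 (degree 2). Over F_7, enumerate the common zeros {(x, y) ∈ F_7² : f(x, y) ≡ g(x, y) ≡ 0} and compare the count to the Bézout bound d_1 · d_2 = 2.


Common zeros: ∅; count = 0; Bézout bound = 2.

deg(f) = 1, deg(g) = 2, so Bézout bound = 2.
Scan x ∈ F_7. For each x, list the y ∈ F_7 with f(x, y) ≡ 0 and those with g(x, y) ≡ 0 (mod 7); the common zeros in that column are the intersection.
  x = 0: f ≡ 0 at y ∈ {3}; g ≡ 0 at y ∈ ∅; common: ∅.
  x = 1: f ≡ 0 at y ∈ {6}; g ≡ 0 at y ∈ ∅; common: ∅.
  x = 2: f ≡ 0 at y ∈ {2}; g ≡ 0 at y ∈ {1, 5}; common: ∅.
  x = 3: f ≡ 0 at y ∈ {5}; g ≡ 0 at y ∈ {2, 3}; common: ∅.
  x = 4: f ≡ 0 at y ∈ {1}; g ≡ 0 at y ∈ {0, 4}; common: ∅.
  x = 5: f ≡ 0 at y ∈ {4}; g ≡ 0 at y ∈ ∅; common: ∅.
  x = 6: f ≡ 0 at y ∈ {0}; g ≡ 0 at y ∈ ∅; common: ∅.
Collecting: common zeros = ∅, so the count is 0.
Comparison with the Bézout bound: 0 ≤ 2 = deg(f)·deg(g), as expected for curves with no common component (the affine F_7-count falls short of the bound because intersections may lie at infinity, over extension fields, or carry multiplicity).


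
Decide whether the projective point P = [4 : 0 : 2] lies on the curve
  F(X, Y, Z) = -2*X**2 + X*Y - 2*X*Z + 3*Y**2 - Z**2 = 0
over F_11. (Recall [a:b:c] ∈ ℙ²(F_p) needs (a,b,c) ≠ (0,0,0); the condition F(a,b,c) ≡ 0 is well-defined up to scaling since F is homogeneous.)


F(4,0,2) ≡ 3 (mod 11); P is NOT on the curve.

Evaluate F(4, 0, 2) term-by-term (mod 11).
  -2*X**2 ↦ -2·16·1·1 = -32
  X*Y ↦ 1·4·0·1 = 0
  -2*X*Z ↦ -2·4·1·2 = -16
  3*Y**2 ↦ 3·1·0·1 = 0
  -Z**2 ↦ -1·1·1·4 = -4
Sum: F(4, 0, 2) = (-32) + (0) + (-16) + (0) + (-4) = -52.
Reducing mod 11: -52 ≡ 3 (mod 11).
Since F(a, b, c) ≡ 3 ≠ 0 (mod 11), P does NOT lie on the curve.


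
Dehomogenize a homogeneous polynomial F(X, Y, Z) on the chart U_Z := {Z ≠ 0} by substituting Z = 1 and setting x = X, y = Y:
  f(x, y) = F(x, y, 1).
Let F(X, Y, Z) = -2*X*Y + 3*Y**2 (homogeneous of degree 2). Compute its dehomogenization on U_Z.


f(x, y) = -2*x*y + 3*y**2

On U_Z we set Z = 1. Each monomial c·X^i·Y^j·Z^k in F becomes c·x^i·y^j·1^k = c·x^i·y^j.
Substituting Z = 1: F(X, Y, 1) = -2*x*y + 3*y**2.
Note: deg(f) ≤ deg(F) = 2; strict inequality happens when F is divisible by Z (lost terms).


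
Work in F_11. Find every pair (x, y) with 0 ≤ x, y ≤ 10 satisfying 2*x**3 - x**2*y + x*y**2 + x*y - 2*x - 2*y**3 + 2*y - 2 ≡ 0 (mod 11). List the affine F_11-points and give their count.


Affine F_11-points: {(0, 5), (1, 8), (3, 10), (4, 1), (6, 0), (9, 1), (10, 2), (10, 7)}; count = 8.

For each of the 121 pairs (x, y) ∈ F_11², evaluate f(x, y) mod 11. Record the zeros.
  x = 0: [0↦9, 1↦9, 2↦8, 3↦5, 4↦10, 5↦0, 6↦7, 7↦8, 8↦2, 9↦10, 10↦9]  zeros at y ∈ {5}
  x = 1: [0↦9, 1↦10, 2↦1, 3↦3, 4↦4, 5↦3, 6↦10, 7↦2, 8↦0, 9↦3, 10↦10]  zeros at y ∈ {8}
  x = 2: [0↦10, 1↦10, 2↦2, 3↦7, 4↦2, 5↦8, 6↦2, 7↦5, 8↦5, 9↦1, 10↦3]  zeros at y ∈ ∅
  x = 3: [0↦2, 1↦10, 2↦1, 3↦7, 4↦5, 5↦5, 6↦6, 7↦7, 8↦7, 9↦5, 10↦0]  zeros at y ∈ {10}
  x = 4: [0↦8, 1↦0, 2↦10, 3↦4, 4↦3, 5↦6, 6↦1, 7↦9, 8↦7, 9↦5, 10↦2]  zeros at y ∈ {1}
  x = 5: [0↦7, 1↦3, 2↦8, 3↦10, 4↦8, 5↦1, 6↦10, 7↦1, 8↦6, 9↦2, 10↦10]  zeros at y ∈ ∅
  x = 6: [0↦0, 1↦9, 2↦7, 3↦4, 4↦10, 5↦2, 6↦1, 7↦6, 8↦5, 9↦8, 10↦3]  zeros at y ∈ {0}
  x = 7: [0↦10, 1↦8, 2↦8, 3↦9, 4↦10, 5↦10, 6↦8, 7↦3, 8↦5, 9↦2, 10↦4]  zeros at y ∈ ∅
  x = 8: [0↦5, 1↦1, 2↦1, 3↦4, 4↦9, 5↦4, 6↦10, 7↦4, 8↦7, 9↦7, 10↦3]  zeros at y ∈ ∅
  x = 9: [0↦8, 1↦0, 2↦9, 3↦1, 4↦8, 5↦7, 6↦8, 7↦10, 8↦1, 9↦2, 10↦1]  zeros at y ∈ {1}
  x = 10: [0↦9, 1↦6, 2↦0, 3↦1, 4↦8, 5↦9, 6↦3, 7↦0, 8↦10, 9↦10, 10↦10]  zeros at y ∈ {2, 7}
Collecting zeros: affine points = {(0, 5), (1, 8), (3, 10), (4, 1), (6, 0), (9, 1), (10, 2), (10, 7)}.
Total count |C(F_11)_aff| = 8.


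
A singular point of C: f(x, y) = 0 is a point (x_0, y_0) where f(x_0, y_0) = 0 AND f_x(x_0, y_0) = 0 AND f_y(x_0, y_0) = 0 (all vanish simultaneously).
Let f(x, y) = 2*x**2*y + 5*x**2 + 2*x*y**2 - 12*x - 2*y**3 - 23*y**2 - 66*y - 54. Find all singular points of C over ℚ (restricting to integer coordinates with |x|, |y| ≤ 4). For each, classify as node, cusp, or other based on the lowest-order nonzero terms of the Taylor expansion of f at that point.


Singular points: {(3, -3)}; classification: node.

Compute partial derivatives:
  f_x = 4*x*y + 10*x + 2*y**2 - 12.
  f_y = 2*x**2 + 4*x*y - 6*y**2 - 46*y - 66.
Scan x_0 ∈ {−4, ..., 4}. For each x_0, f_y(x_0, y) is a polynomial in y; find its integer roots y ∈ {−4, ..., 4}, then test f_x and f at those candidates.
  x = -4: f_y(-4, y) = -6*y**2 - 62*y - 34; no integer root y with |y| ≤ 4.
  x = -3: f_y(-3, y) = -6*y**2 - 58*y - 48; no integer root y with |y| ≤ 4.
  x = -2: f_y(-2, y) = -6*y**2 - 54*y - 58; no integer root y with |y| ≤ 4.
  x = -1: f_y(-1, y) = -6*y**2 - 50*y - 64; no integer root y with |y| ≤ 4.
  x = 0: f_y(0, y) = -6*y**2 - 46*y - 66; no integer root y with |y| ≤ 4.
  x = 1: f_y(1, y) = -6*y**2 - 42*y - 64; no integer root y with |y| ≤ 4.
  x = 2: f_y(2, y) = -6*y**2 - 38*y - 58; no integer root y with |y| ≤ 4.
  x = 3: f_y(3, y) = -6*y**2 - 34*y - 48; vanishes at y ∈ {-3}. (3, -3): f_x = 0, f = 0 — SINGULAR.
  x = 4: f_y(4, y) = -6*y**2 - 30*y - 34; no integer root y with |y| ≤ 4.
Only singular point on the grid: (3, -3).
Classify: substitute x = 3 + u, y = -3 + v and expand: f = 2*u**2*v - u**2 + 2*u*v**2 - 2*v**3 + v**2.
No constant or linear terms (consistent with a singular point). Quadratic part: -u**2 + v**2. Cubic part: 2*u**2*v + 2*u*v**2 - 2*v**3.
The quadratic part v**2 - u**2 = (v − u)(v + u) splits into two distinct linear factors, so there are two distinct tangent lines y − -3 = ±(x − 3) — this is a node (ordinary double point).
Classification: node.


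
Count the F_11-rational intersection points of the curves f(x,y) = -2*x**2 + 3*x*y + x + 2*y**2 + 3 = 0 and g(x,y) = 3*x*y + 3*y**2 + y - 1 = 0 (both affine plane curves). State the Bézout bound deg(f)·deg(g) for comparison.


Common zeros: {(4, 4), (10, 7)}; count = 2; Bézout bound = 4.

deg(f) = 2, deg(g) = 2, so Bézout bound = 4.
Scan x ∈ F_11. For each x, list the y ∈ F_11 with f(x, y) ≡ 0 and those with g(x, y) ≡ 0 (mod 11); the common zeros in that column are the intersection.
  x = 0: f ≡ 0 at y ∈ {2, 9}; g ≡ 0 at y ∈ ∅; common: ∅.
  x = 1: f ≡ 0 at y ∈ {7, 8}; g ≡ 0 at y ∈ ∅; common: ∅.
  x = 2: f ≡ 0 at y ∈ {3, 5}; g ≡ 0 at y ∈ ∅; common: ∅.
  x = 3: f ≡ 0 at y ∈ {3, 9}; g ≡ 0 at y ∈ ∅; common: ∅.
  x = 4: f ≡ 0 at y ∈ {1, 4}; g ≡ 0 at y ∈ {4, 10}; common: {4}.
  x = 5: f ≡ 0 at y ∈ {10}; g ≡ 0 at y ∈ {5, 8}; common: ∅.
  x = 6: f ≡ 0 at y ∈ {5, 8}; g ≡ 0 at y ∈ ∅; common: ∅.
  x = 7: f ≡ 0 at y ∈ {0, 6}; g ≡ 0 at y ∈ {2, 9}; common: ∅.
  x = 8: f ≡ 0 at y ∈ {4, 6}; g ≡ 0 at y ∈ ∅; common: ∅.
  x = 9: f ≡ 0 at y ∈ {1, 2}; g ≡ 0 at y ∈ {3, 6}; common: ∅.
  x = 10: f ≡ 0 at y ∈ {0, 7}; g ≡ 0 at y ∈ {1, 7}; common: {7}.
Collecting: common zeros = {(4, 4), (10, 7)}, so the count is 2.
Comparison with the Bézout bound: 2 ≤ 4 = deg(f)·deg(g), as expected for curves with no common component (the affine F_11-count falls short of the bound because intersections may lie at infinity, over extension fields, or carry multiplicity).


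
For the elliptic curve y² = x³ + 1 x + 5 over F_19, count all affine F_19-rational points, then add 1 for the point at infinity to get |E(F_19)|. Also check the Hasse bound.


Affine points = {(0, 9), (0, 10), (1, 8), (1, 11), (3, 4), (3, 15), (4, 4), (4, 15), (11, 6), (11, 13), (12, 4), (12, 15), (13, 7), (13, 12)}; affine count = 14; |E(F_19)| = 15.

Discriminant check: Δ ∝ 4a³ + 27b² = 4·1³ + 27·5² = 4·1 + 27·25 ≡ 14 (mod 19). Nonzero ⇒ E is nonsingular.
For each x ∈ F_19, compute rhs = x³ + 1·x + 5 mod 19, then count y ∈ F_19 with y² ≡ rhs.
  x = 0: rhs = 5, matching y values: 9, 10 (2 points).
  x = 1: rhs = 7, matching y values: 8, 11 (2 points).
  x = 2: rhs = 15, matching y values: none (0 points).
  x = 3: rhs = 16, matching y values: 4, 15 (2 points).
  x = 4: rhs = 16, matching y values: 4, 15 (2 points).
  x = 5: rhs = 2, matching y values: none (0 points).
  x = 6: rhs = 18, matching y values: none (0 points).
  x = 7: rhs = 13, matching y values: none (0 points).
  x = 8: rhs = 12, matching y values: none (0 points).
  x = 9: rhs = 2, matching y values: none (0 points).
  x = 10: rhs = 8, matching y values: none (0 points).
  x = 11: rhs = 17, matching y values: 6, 13 (2 points).
  x = 12: rhs = 16, matching y values: 4, 15 (2 points).
  x = 13: rhs = 11, matching y values: 7, 12 (2 points).
  x = 14: rhs = 8, matching y values: none (0 points).
  x = 15: rhs = 13, matching y values: none (0 points).
  x = 16: rhs = 13, matching y values: none (0 points).
  x = 17: rhs = 14, matching y values: none (0 points).
  x = 18: rhs = 3, matching y values: none (0 points).
Total affine count: 14.
Full point count |E(F_19)| = 14 + 1 = 15.
Hasse bound: |15 − (19+1)| = |-5| = 5 ≤ 2√19 ≈ 8.7178 ✓.


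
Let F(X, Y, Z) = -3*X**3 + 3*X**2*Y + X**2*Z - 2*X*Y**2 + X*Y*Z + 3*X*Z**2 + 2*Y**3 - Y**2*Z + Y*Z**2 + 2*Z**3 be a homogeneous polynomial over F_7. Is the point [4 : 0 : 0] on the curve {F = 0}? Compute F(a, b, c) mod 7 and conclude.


F(4,0,0) ≡ 4 (mod 7); P is NOT on the curve.

Evaluate F(4, 0, 0) term-by-term (mod 7).
  -3*X**3 ↦ -3·64·1·1 = -192
  3*X**2*Y ↦ 3·16·0·1 = 0
  X**2*Z ↦ 1·16·1·0 = 0
  -2*X*Y**2 ↦ -2·4·0·1 = 0
  X*Y*Z ↦ 1·4·0·0 = 0
  3*X*Z**2 ↦ 3·4·1·0 = 0
  2*Y**3 ↦ 2·1·0·1 = 0
  -Y**2*Z ↦ -1·1·0·0 = 0
  Y*Z**2 ↦ 1·1·0·0 = 0
  2*Z**3 ↦ 2·1·1·0 = 0
Sum: F(4, 0, 0) = (-192) + (0) + (0) + (0) + (0) + (0) + (0) + (0) + (0) + (0) = -192.
Reducing mod 7: -192 ≡ 4 (mod 7).
Since F(a, b, c) ≡ 4 ≠ 0 (mod 7), P does NOT lie on the curve.


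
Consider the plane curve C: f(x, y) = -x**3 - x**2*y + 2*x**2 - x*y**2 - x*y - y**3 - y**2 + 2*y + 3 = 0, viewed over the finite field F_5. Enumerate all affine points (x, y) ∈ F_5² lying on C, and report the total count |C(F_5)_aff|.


Affine F_5-points: {(0, 2), (2, 1), (2, 2), (2, 4), (3, 2), (4, 3), (4, 4)}; count = 7.

For each of the 25 pairs (x, y) ∈ F_5², evaluate f(x, y) mod 5. Record the zeros.
  x = 0: [0↦3, 1↦3, 2↦0, 3↦3, 4↦1]  zeros at y ∈ {2}
  x = 1: [0↦4, 1↦1, 2↦3, 3↦4, 4↦3]  zeros at y ∈ ∅
  x = 2: [0↦3, 1↦0, 2↦0, 3↦2, 4↦0]  zeros at y ∈ {1, 2, 4}
  x = 3: [0↦4, 1↦4, 2↦0, 3↦1, 4↦1]  zeros at y ∈ {2}
  x = 4: [0↦1, 1↦2, 2↦2, 3↦0, 4↦0]  zeros at y ∈ {3, 4}
Collecting zeros: affine points = {(0, 2), (2, 1), (2, 2), (2, 4), (3, 2), (4, 3), (4, 4)}.
Total count |C(F_5)_aff| = 7.


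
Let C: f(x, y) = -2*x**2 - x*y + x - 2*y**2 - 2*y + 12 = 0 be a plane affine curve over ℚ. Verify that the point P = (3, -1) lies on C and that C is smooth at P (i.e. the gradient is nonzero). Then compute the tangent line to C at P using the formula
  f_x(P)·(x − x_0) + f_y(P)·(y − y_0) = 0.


Tangent line at P: -10*x - y + 29 = 0.

Step 1: f(3, -1) = 0, so P lies on C.
Step 2: partial derivatives
  f_x(x, y) = -4*x - y + 1, f_y(x, y) = -x - 4*y - 2.
  f_x(P) = -10, f_y(P) = -1 (gradient nonzero, so P is smooth).
Step 3: tangent line at P: -10·(x − 3) + -1·(y − -1) = 0.
Expanding: -10*x - y + 29 = 0.


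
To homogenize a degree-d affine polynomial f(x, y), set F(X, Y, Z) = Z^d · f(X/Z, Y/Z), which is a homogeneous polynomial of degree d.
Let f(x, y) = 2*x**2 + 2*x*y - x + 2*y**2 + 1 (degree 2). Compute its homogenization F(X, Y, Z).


F(X, Y, Z) = 2*X**2 + 2*X*Y - X*Z + 2*Y**2 + Z**2

deg(f) = 2.
Substitute x = X/Z, y = Y/Z into f, then multiply by Z^2.
  monomial 2·x^2·y^0 ↦ 2·X^2·Y^0·Z^0.
  monomial 2·x^1·y^1 ↦ 2·X^1·Y^1·Z^0.
  monomial -1·x^1·y^0 ↦ -1·X^1·Y^0·Z^1.
  monomial 2·x^0·y^2 ↦ 2·X^0·Y^2·Z^0.
  monomial 1·x^0·y^0 ↦ 1·X^0·Y^0·Z^2.
Collecting: F(X, Y, Z) = 2*X**2 + 2*X*Y - X*Z + 2*Y**2 + Z**2.


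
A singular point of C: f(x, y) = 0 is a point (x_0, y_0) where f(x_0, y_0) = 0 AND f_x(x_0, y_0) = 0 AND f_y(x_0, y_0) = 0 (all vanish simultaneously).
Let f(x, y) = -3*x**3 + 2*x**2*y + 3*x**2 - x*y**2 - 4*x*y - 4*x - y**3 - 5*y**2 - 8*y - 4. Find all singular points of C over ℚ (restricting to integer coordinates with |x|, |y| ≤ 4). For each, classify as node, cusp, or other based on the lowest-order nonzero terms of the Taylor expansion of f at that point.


Singular points: {(0, -2)}; classification: node.

Compute partial derivatives:
  f_x = -9*x**2 + 4*x*y + 6*x - y**2 - 4*y - 4.
  f_y = 2*x**2 - 2*x*y - 4*x - 3*y**2 - 10*y - 8.
Scan x_0 ∈ {−4, ..., 4}. For each x_0, f_y(x_0, y) is a polynomial in y; find its integer roots y ∈ {−4, ..., 4}, then test f_x and f at those candidates.
  x = -4: f_y(-4, y) = -3*y**2 - 2*y + 40; vanishes at y ∈ {-4}. (-4, -4): f_x = -108 ≠ 0.
  x = -3: f_y(-3, y) = -3*y**2 - 4*y + 22; no integer root y with |y| ≤ 4.
  x = -2: f_y(-2, y) = -3*y**2 - 6*y + 8; no integer root y with |y| ≤ 4.
  x = -1: f_y(-1, y) = -3*y**2 - 8*y - 2; no integer root y with |y| ≤ 4.
  x = 0: f_y(0, y) = -3*y**2 - 10*y - 8; vanishes at y ∈ {-2}. (0, -2): f_x = 0, f = 0 — SINGULAR.
  x = 1: f_y(1, y) = -3*y**2 - 12*y - 10; no integer root y with |y| ≤ 4.
  x = 2: f_y(2, y) = -3*y**2 - 14*y - 8; vanishes at y ∈ {-4}. (2, -4): f_x = -60 ≠ 0.
  x = 3: f_y(3, y) = -3*y**2 - 16*y - 2; no integer root y with |y| ≤ 4.
  x = 4: f_y(4, y) = -3*y**2 - 18*y + 8; no integer root y with |y| ≤ 4.
Only singular point on the grid: (0, -2).
Classify: substitute x = 0 + u, y = -2 + v and expand: f = -3*u**3 + 2*u**2*v - u**2 - u*v**2 - v**3 + v**2.
No constant or linear terms (consistent with a singular point). Quadratic part: -u**2 + v**2. Cubic part: -3*u**3 + 2*u**2*v - u*v**2 - v**3.
The quadratic part v**2 - u**2 = (v − u)(v + u) splits into two distinct linear factors, so there are two distinct tangent lines y − -2 = ±(x − 0) — this is a node (ordinary double point).
Classification: node.


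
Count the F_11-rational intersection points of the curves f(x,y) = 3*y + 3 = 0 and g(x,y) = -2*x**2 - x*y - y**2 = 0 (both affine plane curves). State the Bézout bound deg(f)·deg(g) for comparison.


Common zeros: {(8, 10), (9, 10)}; count = 2; Bézout bound = 2.

deg(f) = 1, deg(g) = 2, so Bézout bound = 2.
Scan x ∈ F_11. For each x, list the y ∈ F_11 with f(x, y) ≡ 0 and those with g(x, y) ≡ 0 (mod 11); the common zeros in that column are the intersection.
  x = 0: f ≡ 0 at y ∈ {10}; g ≡ 0 at y ∈ {0}; common: ∅.
  x = 1: f ≡ 0 at y ∈ {10}; g ≡ 0 at y ∈ {4, 6}; common: ∅.
  x = 2: f ≡ 0 at y ∈ {10}; g ≡ 0 at y ∈ {1, 8}; common: ∅.
  x = 3: f ≡ 0 at y ∈ {10}; g ≡ 0 at y ∈ {1, 7}; common: ∅.
  x = 4: f ≡ 0 at y ∈ {10}; g ≡ 0 at y ∈ {2, 5}; common: ∅.
  x = 5: f ≡ 0 at y ∈ {10}; g ≡ 0 at y ∈ {8, 9}; common: ∅.
  x = 6: f ≡ 0 at y ∈ {10}; g ≡ 0 at y ∈ {2, 3}; common: ∅.
  x = 7: f ≡ 0 at y ∈ {10}; g ≡ 0 at y ∈ {6, 9}; common: ∅.
  x = 8: f ≡ 0 at y ∈ {10}; g ≡ 0 at y ∈ {4, 10}; common: {10}.
  x = 9: f ≡ 0 at y ∈ {10}; g ≡ 0 at y ∈ {3, 10}; common: {10}.
  x = 10: f ≡ 0 at y ∈ {10}; g ≡ 0 at y ∈ {5, 7}; common: ∅.
Collecting: common zeros = {(8, 10), (9, 10)}, so the count is 2.
Comparison with the Bézout bound: 2 ≤ 2 = deg(f)·deg(g), as expected for curves with no common component (the bound is attained).
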